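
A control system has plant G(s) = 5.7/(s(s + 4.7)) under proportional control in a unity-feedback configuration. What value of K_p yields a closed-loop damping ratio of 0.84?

K_p = 1.37

Closed-loop characteristic equation: s² + 4.7s + K_p·5.7 = 0.
So ω_n = √(5.7K_p) and 2ζω_n = 4.7, giving ζ = 4.7/(2√(5.7K_p)).
Setting ζ = 0.84: √(5.7K_p) = 4.7/(2·0.84) = 2.798, so K_p = 7.827/5.7 = 1.37.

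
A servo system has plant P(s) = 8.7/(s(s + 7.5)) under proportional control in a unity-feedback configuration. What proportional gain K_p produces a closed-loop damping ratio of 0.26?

K_p = 23.9

Closed-loop characteristic equation: s² + 7.5s + K_p·8.7 = 0.
So ω_n = √(8.7K_p) and 2ζω_n = 7.5, giving ζ = 7.5/(2√(8.7K_p)).
Setting ζ = 0.26: √(8.7K_p) = 7.5/(2·0.26) = 14.42, so K_p = 208/8.7 = 23.9.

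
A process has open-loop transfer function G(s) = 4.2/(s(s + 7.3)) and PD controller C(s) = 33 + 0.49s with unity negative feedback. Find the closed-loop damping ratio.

Forward path: (33 + 0.49s)·4.2/(s(s+7.3)). The closed-loop characteristic equation is s² + (7.3 + 4.2·0.49)s + 4.2·33 = 0.
That is s² + 9.358s + 138.6 = 0, so ω_n = 11.77 rad/s and ζ = 9.358/(2·11.77) = 0.3974.

ζ = 0.397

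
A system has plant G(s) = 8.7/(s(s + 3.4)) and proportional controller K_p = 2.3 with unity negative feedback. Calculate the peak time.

Closed-loop characteristic equation: s² + 3.4s + 20.01 = 0, so ω_n = 4.473 rad/s and ζ = 3.4/(2·4.473) = 0.38.
Damped frequency ω_d = ω_n√(1−ζ²) = 4.138 rad/s, so peak time T_p = π/ω_d = 0.759 s.

T_p = 0.759 s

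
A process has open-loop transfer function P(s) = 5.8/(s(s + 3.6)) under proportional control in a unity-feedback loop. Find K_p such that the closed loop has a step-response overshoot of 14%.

From %OS = 100·exp(−πζ/√(1−ζ²)) = 14%, ζ = −ln(0.14)/√(π²+ln²(0.14)) = 0.5305.
Characteristic equation s² + 3.6s + 5.8K_p = 0 gives ζ = 3.6/(2√(5.8K_p)).
Setting ζ = 0.5305: √(5.8K_p) = 3.6/(2·0.5305) = 3.393, so K_p = 11.51/5.8 = 1.98.

K_p = 1.98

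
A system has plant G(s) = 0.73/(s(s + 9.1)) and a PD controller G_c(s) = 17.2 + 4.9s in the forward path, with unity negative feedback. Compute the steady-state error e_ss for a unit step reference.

The open loop G_c(s)G(s) has a pole at the origin (type 1), so the static position error constant is infinite and e_ss = 1/(1+∞) = 0.

0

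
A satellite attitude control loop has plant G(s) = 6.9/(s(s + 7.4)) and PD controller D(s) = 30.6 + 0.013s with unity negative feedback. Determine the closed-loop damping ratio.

Forward path: (30.6 + 0.013s)·6.9/(s(s+7.4)). The closed-loop characteristic equation is s² + (7.4 + 6.9·0.013)s + 6.9·30.6 = 0.
That is s² + 7.49s + 211.1 = 0, so ω_n = 14.53 rad/s and ζ = 7.49/(2·14.53) = 0.2577.

ζ = 0.258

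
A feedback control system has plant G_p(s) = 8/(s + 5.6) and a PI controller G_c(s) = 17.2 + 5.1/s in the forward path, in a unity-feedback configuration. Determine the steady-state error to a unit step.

0

The open loop G_c(s)G_p(s) has a pole at the origin (type 1), so the static position error constant is infinite and e_ss = 1/(1+∞) = 0.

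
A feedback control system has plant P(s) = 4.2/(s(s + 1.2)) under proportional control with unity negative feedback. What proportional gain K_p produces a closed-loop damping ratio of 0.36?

Closed-loop characteristic equation: s² + 1.2s + K_p·4.2 = 0.
So ω_n = √(4.2K_p) and 2ζω_n = 1.2, giving ζ = 1.2/(2√(4.2K_p)).
Setting ζ = 0.36: √(4.2K_p) = 1.2/(2·0.36) = 1.667, so K_p = 2.778/4.2 = 0.661.

K_p = 0.661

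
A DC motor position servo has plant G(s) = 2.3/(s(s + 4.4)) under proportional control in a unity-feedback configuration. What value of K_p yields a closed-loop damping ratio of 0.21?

K_p = 47.7

Closed-loop characteristic equation: s² + 4.4s + K_p·2.3 = 0.
So ω_n = √(2.3K_p) and 2ζω_n = 4.4, giving ζ = 4.4/(2√(2.3K_p)).
Setting ζ = 0.21: √(2.3K_p) = 4.4/(2·0.21) = 10.48, so K_p = 109.8/2.3 = 47.7.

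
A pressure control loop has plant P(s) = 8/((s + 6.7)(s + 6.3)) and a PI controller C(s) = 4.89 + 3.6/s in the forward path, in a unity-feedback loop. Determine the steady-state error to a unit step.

0

The open loop C(s)P(s) has a pole at the origin (type 1), so the static position error constant is infinite and e_ss = 1/(1+∞) = 0.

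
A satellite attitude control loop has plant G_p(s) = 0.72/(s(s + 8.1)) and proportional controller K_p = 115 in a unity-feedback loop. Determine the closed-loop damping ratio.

ζ = 0.445

1 + K_p·G_p(s) = 0 gives s² + 8.1s + 82.8 = 0.
Matching s² + 2ζω_n s + ω_n²: ω_n = √82.8 = 9.099 rad/s and 2ζω_n = 8.1, so ζ = 8.1/(2·9.099) = 0.445.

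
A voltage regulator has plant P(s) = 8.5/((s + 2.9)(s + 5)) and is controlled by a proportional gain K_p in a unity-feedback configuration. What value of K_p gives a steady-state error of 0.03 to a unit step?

K_p = 55.2

The loop is type 0, so e_ss(step) = 1/(1 + K_pos) with K_pos = K_p·P(0).
P(0) = 0.5862. Require 1/(1 + K_p·0.5862) = 0.03, so 1 + 0.5862·K_p = 33.33.
K_p = (33.33 − 1)/0.5862 = 55.2.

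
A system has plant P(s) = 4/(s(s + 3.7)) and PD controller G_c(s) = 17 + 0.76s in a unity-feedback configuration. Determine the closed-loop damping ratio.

ζ = 0.409

Forward path: (17 + 0.76s)·4/(s(s+3.7)). The closed-loop characteristic equation is s² + (3.7 + 4·0.76)s + 4·17 = 0.
That is s² + 6.74s + 68 = 0, so ω_n = 8.246 rad/s and ζ = 6.74/(2·8.246) = 0.4087.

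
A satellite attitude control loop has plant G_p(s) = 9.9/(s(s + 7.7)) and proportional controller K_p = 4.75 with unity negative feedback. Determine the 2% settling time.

T_s ≈ 1.04 s

From 1 + K_pG_p(s) = 0: s² + 7.7s + 47.02 = 0 ⇒ ω_n = 6.857, ζ = 0.5614.
2% settling time T_s ≈ 4/(ζω_n) = 4/3.85 = 1.04 s.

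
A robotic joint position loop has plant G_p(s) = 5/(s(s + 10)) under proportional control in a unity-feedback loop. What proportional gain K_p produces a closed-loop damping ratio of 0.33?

Closed-loop characteristic equation: s² + 10s + K_p·5 = 0.
So ω_n = √(5K_p) and 2ζω_n = 10, giving ζ = 10/(2√(5K_p)).
Setting ζ = 0.33: √(5K_p) = 10/(2·0.33) = 15.15, so K_p = 229.6/5 = 45.9.

K_p = 45.9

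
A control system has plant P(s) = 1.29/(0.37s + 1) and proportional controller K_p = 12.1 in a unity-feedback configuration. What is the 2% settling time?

Closed loop: T(s) = K_p·P/(1+K_p·P) = 15.61/(0.37s + 1 + 15.61), with pole at s = −(1 + 15.61)/0.37 = −44.89.
τ = 1/44.89 = 0.02228 s, so 2% settling time ≈ 4τ = 0.0891 s.

T_s ≈ 0.0891 s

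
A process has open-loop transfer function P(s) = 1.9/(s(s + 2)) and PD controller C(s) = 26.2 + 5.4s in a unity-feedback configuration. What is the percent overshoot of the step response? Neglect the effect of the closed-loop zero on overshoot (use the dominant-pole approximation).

0.403%

Forward path: (26.2 + 5.4s)·1.9/(s(s+2)). The closed-loop characteristic equation is s² + (2 + 1.9·5.4)s + 1.9·26.2 = 0.
That is s² + 12.26s + 49.78 = 0, so ω_n = 7.055 rad/s and ζ = 12.26/(2·7.055) = 0.8688.
%OS = 100·exp(−πζ/√(1−ζ²)) = 0.403%.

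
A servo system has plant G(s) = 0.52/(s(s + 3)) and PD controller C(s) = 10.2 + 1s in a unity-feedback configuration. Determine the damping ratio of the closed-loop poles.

ζ = 0.764

Forward path: (10.2 + 1s)·0.52/(s(s+3)). The closed-loop characteristic equation is s² + (3 + 0.52·1)s + 0.52·10.2 = 0.
That is s² + 3.52s + 5.304 = 0, so ω_n = 2.303 rad/s and ζ = 3.52/(2·2.303) = 0.7642.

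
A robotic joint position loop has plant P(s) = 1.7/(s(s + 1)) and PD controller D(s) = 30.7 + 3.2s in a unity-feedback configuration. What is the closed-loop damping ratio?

Forward path: (30.7 + 3.2s)·1.7/(s(s+1)). The closed-loop characteristic equation is s² + (1 + 1.7·3.2)s + 1.7·30.7 = 0.
That is s² + 6.44s + 52.19 = 0, so ω_n = 7.224 rad/s and ζ = 6.44/(2·7.224) = 0.4457.

ζ = 0.446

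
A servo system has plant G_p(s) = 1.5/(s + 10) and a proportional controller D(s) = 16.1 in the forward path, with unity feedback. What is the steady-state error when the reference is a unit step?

0.293

The loop is type 0. Static position error constant K_pos = D(0)·G_p(0) = 16.1·0.15 = 2.415.
Steady-state error to a unit step: e_ss = 1/(1+K_pos) = 1/3.415 = 0.293.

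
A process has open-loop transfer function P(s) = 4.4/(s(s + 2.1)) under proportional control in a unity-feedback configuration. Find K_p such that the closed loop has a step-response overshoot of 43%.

From %OS = 100·exp(−πζ/√(1−ζ²)) = 43%, ζ = −ln(0.43)/√(π²+ln²(0.43)) = 0.2594.
Characteristic equation s² + 2.1s + 4.4K_p = 0 gives ζ = 2.1/(2√(4.4K_p)).
Setting ζ = 0.2594: √(4.4K_p) = 2.1/(2·0.2594) = 4.047, so K_p = 16.38/4.4 = 3.72.

K_p = 3.72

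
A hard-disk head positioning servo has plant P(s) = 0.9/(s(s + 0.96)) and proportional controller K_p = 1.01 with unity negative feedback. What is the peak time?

From 1 + K_pP(s) = 0: s² + 0.96s + 0.909 = 0 ⇒ ω_n = 0.9534, ζ = 0.5035.
Damped frequency ω_d = ω_n√(1−ζ²) = 0.8238 rad/s, so peak time T_p = π/ω_d = 3.81 s.

T_p = 3.81 s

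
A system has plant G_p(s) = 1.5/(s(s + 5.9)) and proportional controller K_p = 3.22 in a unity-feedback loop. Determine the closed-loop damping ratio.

With unity feedback the closed-loop characteristic equation is s² + 5.9s + 3.22·1.5 = s² + 5.9s + 4.83 = 0.
So ω_n² = 4.83 ⇒ ω_n = 2.198 rad/s, and ζ = 5.9/(2ω_n) = 1.34.

ζ = 1.34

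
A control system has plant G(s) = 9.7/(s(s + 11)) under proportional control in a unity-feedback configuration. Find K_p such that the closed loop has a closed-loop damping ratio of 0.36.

K_p = 24.1

Closed-loop characteristic equation: s² + 11s + K_p·9.7 = 0.
So ω_n = √(9.7K_p) and 2ζω_n = 11, giving ζ = 11/(2√(9.7K_p)).
Setting ζ = 0.36: √(9.7K_p) = 11/(2·0.36) = 15.28, so K_p = 233.4/9.7 = 24.1.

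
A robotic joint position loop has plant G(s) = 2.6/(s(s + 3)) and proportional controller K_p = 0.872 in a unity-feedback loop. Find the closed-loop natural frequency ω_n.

ω_n = 1.51 rad/s

With unity feedback the closed-loop characteristic equation is s² + 3s + 0.872·2.6 = s² + 3s + 2.267 = 0.
So ω_n² = 2.267 ⇒ ω_n = 1.506 rad/s, and ζ = 3/(2ω_n) = 0.996.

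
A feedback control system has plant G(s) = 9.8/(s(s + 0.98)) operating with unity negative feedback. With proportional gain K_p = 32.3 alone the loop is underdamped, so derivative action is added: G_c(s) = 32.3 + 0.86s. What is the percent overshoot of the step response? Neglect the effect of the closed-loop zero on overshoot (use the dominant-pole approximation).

42.3%

Forward path: (32.3 + 0.86s)·9.8/(s(s+0.98)). The closed-loop characteristic equation is s² + (0.98 + 9.8·0.86)s + 9.8·32.3 = 0.
That is s² + 9.408s + 316.5 = 0, so ω_n = 17.79 rad/s and ζ = 9.408/(2·17.79) = 0.2644.
%OS = 100·exp(−πζ/√(1−ζ²)) = 42.3%.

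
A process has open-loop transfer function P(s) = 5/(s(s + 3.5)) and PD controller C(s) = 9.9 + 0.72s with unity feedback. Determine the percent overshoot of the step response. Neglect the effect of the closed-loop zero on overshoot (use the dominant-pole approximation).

Forward path: (9.9 + 0.72s)·5/(s(s+3.5)). The closed-loop characteristic equation is s² + (3.5 + 5·0.72)s + 5·9.9 = 0.
That is s² + 7.1s + 49.5 = 0, so ω_n = 7.036 rad/s and ζ = 7.1/(2·7.036) = 0.5046.
%OS = 100·exp(−πζ/√(1−ζ²)) = 15.9%.

15.9%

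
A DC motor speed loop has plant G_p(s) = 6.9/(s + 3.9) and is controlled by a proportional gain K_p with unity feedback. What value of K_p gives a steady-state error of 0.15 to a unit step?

For a type-0 loop with proportional control, e_ss = 1/(1 + K_p·G_p(0)).
G_p(0) = 1.769. Require 1/(1 + K_p·1.769) = 0.15, so 1 + 1.769·K_p = 6.667.
K_p = (6.667 − 1)/1.769 = 3.2.

K_p = 3.2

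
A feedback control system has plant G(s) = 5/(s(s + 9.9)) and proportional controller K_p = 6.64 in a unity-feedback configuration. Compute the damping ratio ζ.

ζ = 0.859

With unity feedback the closed-loop characteristic equation is s² + 9.9s + 6.64·5 = s² + 9.9s + 33.2 = 0.
Matching s² + 2ζω_n s + ω_n²: ω_n = √33.2 = 5.762 rad/s and 2ζω_n = 9.9, so ζ = 9.9/(2·5.762) = 0.859.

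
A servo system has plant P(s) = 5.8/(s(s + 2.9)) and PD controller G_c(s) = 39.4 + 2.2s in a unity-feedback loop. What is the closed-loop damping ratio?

ζ = 0.518

Forward path: (39.4 + 2.2s)·5.8/(s(s+2.9)). The closed-loop characteristic equation is s² + (2.9 + 5.8·2.2)s + 5.8·39.4 = 0.
That is s² + 15.66s + 228.5 = 0, so ω_n = 15.12 rad/s and ζ = 15.66/(2·15.12) = 0.518.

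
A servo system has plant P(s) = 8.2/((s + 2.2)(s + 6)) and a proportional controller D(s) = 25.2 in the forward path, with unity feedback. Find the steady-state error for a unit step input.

0.06

The loop is type 0. Static position error constant K_pos = D(0)·P(0) = 25.2·0.6212 = 15.65.
Steady-state error to a unit step: e_ss = 1/(1+K_pos) = 1/16.65 = 0.06.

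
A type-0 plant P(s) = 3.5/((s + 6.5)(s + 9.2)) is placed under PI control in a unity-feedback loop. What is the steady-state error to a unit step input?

0

The PI controller's integrator makes the forward path type 1, so e_ss to a step is zero.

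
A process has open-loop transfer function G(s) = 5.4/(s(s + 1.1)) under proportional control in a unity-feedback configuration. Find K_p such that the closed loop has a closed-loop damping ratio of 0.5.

K_p = 0.224

Closed-loop characteristic equation: s² + 1.1s + K_p·5.4 = 0.
So ω_n = √(5.4K_p) and 2ζω_n = 1.1, giving ζ = 1.1/(2√(5.4K_p)).
Setting ζ = 0.5: √(5.4K_p) = 1.1/(2·0.5) = 1.1, so K_p = 1.21/5.4 = 0.224.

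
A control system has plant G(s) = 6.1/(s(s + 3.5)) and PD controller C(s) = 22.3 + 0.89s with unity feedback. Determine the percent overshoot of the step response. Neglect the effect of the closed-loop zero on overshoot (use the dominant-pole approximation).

27.2%

Forward path: (22.3 + 0.89s)·6.1/(s(s+3.5)). The closed-loop characteristic equation is s² + (3.5 + 6.1·0.89)s + 6.1·22.3 = 0.
That is s² + 8.929s + 136 = 0, so ω_n = 11.66 rad/s and ζ = 8.929/(2·11.66) = 0.3828.
%OS = 100·exp(−πζ/√(1−ζ²)) = 27.2%.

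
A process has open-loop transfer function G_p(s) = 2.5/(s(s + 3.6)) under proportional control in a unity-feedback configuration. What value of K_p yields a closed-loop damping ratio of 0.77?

Closed-loop characteristic equation: s² + 3.6s + K_p·2.5 = 0.
So ω_n = √(2.5K_p) and 2ζω_n = 3.6, giving ζ = 3.6/(2√(2.5K_p)).
Setting ζ = 0.77: √(2.5K_p) = 3.6/(2·0.77) = 2.338, so K_p = 5.465/2.5 = 2.19.

K_p = 2.19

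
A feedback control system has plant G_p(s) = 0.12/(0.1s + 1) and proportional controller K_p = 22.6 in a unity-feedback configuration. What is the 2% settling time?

T_s ≈ 0.108 s

Closed loop: T(s) = K_p·G_p/(1+K_p·G_p) = 2.712/(0.1s + 1 + 2.712), with pole at s = −(1 + 2.712)/0.1 = −37.12.
τ = 1/37.12 = 0.02694 s, so 2% settling time ≈ 4τ = 0.108 s.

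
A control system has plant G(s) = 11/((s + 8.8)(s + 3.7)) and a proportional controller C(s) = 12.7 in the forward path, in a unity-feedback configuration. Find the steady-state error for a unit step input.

The loop is type 0. Static position error constant K_pos = C(0)·G(0) = 12.7·0.3378 = 4.291.
Steady-state error to a unit step: e_ss = 1/(1+K_pos) = 1/5.291 = 0.189.

0.189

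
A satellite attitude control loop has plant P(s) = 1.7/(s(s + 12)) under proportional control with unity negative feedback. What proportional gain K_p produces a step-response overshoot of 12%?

From %OS = 100·exp(−πζ/√(1−ζ²)) = 12%, ζ = −ln(0.12)/√(π²+ln²(0.12)) = 0.5594.
Characteristic equation s² + 12s + 1.7K_p = 0 gives ζ = 12/(2√(1.7K_p)).
Setting ζ = 0.5594: √(1.7K_p) = 12/(2·0.5594) = 10.73, so K_p = 115/1.7 = 67.7.

K_p = 67.7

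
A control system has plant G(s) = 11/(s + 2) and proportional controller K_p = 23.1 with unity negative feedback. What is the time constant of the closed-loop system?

τ = 0.0039 s

Closed-loop transfer function: T(s) = K_p·G(s)/(1 + K_p·G(s)) = 254.1/(s + 2 + 254.1) = 254.1/(s + 256.1).
Time constant τ = 1/256.1 = 0.0039 s.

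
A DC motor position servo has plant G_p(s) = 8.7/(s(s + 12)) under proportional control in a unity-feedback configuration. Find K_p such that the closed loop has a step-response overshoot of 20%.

From %OS = 100·exp(−πζ/√(1−ζ²)) = 20%, ζ = −ln(0.2)/√(π²+ln²(0.2)) = 0.4559.
Characteristic equation s² + 12s + 8.7K_p = 0 gives ζ = 12/(2√(8.7K_p)).
Setting ζ = 0.4559: √(8.7K_p) = 12/(2·0.4559) = 13.16, so K_p = 173.2/8.7 = 19.9.

K_p = 19.9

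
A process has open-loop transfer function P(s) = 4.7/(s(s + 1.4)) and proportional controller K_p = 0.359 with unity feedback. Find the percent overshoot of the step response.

Closed-loop characteristic equation: s² + 1.4s + 1.687 = 0, so ω_n = 1.299 rad/s and ζ = 1.4/(2·1.299) = 0.5389.
%OS = 100·exp(−πζ/√(1−ζ²)) = 100·exp(−π·0.5389/√0.7096) = 13.4%.

13.4%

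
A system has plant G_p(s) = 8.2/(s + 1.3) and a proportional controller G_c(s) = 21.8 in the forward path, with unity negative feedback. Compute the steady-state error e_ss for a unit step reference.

0.00722

The loop is type 0. Static position error constant K_pos = G_c(0)·G_p(0) = 21.8·6.308 = 137.5.
Steady-state error to a unit step: e_ss = 1/(1+K_pos) = 1/138.5 = 0.00722.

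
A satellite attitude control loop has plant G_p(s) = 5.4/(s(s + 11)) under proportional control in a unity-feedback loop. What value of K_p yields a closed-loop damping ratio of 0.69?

Closed-loop characteristic equation: s² + 11s + K_p·5.4 = 0.
So ω_n = √(5.4K_p) and 2ζω_n = 11, giving ζ = 11/(2√(5.4K_p)).
Setting ζ = 0.69: √(5.4K_p) = 11/(2·0.69) = 7.971, so K_p = 63.54/5.4 = 11.8.

K_p = 11.8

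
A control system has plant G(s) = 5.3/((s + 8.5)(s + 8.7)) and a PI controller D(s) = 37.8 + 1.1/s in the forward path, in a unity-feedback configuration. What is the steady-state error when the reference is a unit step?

The open loop D(s)G(s) has a pole at the origin (type 1), so the static position error constant is infinite and e_ss = 1/(1+∞) = 0.

0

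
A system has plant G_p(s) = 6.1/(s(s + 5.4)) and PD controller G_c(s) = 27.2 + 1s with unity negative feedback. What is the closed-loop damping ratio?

ζ = 0.446

Forward path: (27.2 + 1s)·6.1/(s(s+5.4)). The closed-loop characteristic equation is s² + (5.4 + 6.1·1)s + 6.1·27.2 = 0.
That is s² + 11.5s + 165.9 = 0, so ω_n = 12.88 rad/s and ζ = 11.5/(2·12.88) = 0.4464.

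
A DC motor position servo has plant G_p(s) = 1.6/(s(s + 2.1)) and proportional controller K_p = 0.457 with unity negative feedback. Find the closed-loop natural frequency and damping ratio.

ω_n = 0.855 rad/s, ζ = 1.23

1 + K_p·G_p(s) = 0 gives s² + 2.1s + 0.7312 = 0.
Matching s² + 2ζω_n s + ω_n²: ω_n = √0.7312 = 0.8551 rad/s and 2ζω_n = 2.1, so ζ = 2.1/(2·0.8551) = 1.23.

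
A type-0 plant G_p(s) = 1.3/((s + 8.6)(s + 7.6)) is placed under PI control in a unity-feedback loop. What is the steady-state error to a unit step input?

The PI controller's integrator makes the forward path type 1, so e_ss to a step is zero.

0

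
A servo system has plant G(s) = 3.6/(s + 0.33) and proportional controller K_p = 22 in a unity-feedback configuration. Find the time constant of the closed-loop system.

Closed-loop transfer function: T(s) = K_p·G(s)/(1 + K_p·G(s)) = 79.2/(s + 0.33 + 79.2) = 79.2/(s + 79.53).
Time constant τ = 1/79.53 = 0.0126 s.

τ = 0.0126 s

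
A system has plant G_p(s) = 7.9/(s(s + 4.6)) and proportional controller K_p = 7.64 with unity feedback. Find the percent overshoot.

The closed-loop denominator s² + 4.6s + 60.36 gives ω_n = √60.36 = 7.769 and ζ = 4.6/(2ω_n) = 0.2961.
%OS = 100·exp(−πζ/√(1−ζ²)) = 100·exp(−π·0.2961/√0.9124) = 37.8%.

37.8%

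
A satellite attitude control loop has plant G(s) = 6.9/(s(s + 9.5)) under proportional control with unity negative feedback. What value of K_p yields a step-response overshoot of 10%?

K_p = 9.36

From %OS = 100·exp(−πζ/√(1−ζ²)) = 10%, ζ = −ln(0.1)/√(π²+ln²(0.1)) = 0.5912.
Characteristic equation s² + 9.5s + 6.9K_p = 0 gives ζ = 9.5/(2√(6.9K_p)).
Setting ζ = 0.5912: √(6.9K_p) = 9.5/(2·0.5912) = 8.035, so K_p = 64.56/6.9 = 9.36.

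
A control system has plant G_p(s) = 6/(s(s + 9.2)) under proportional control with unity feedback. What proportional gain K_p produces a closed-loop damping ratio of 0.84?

K_p = 5

Closed-loop characteristic equation: s² + 9.2s + K_p·6 = 0.
So ω_n = √(6K_p) and 2ζω_n = 9.2, giving ζ = 9.2/(2√(6K_p)).
Setting ζ = 0.84: √(6K_p) = 9.2/(2·0.84) = 5.476, so K_p = 29.99/6 = 5.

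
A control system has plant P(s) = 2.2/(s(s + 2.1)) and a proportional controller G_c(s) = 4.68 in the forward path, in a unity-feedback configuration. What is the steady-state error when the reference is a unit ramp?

0.204

The loop has one pole at the origin (type 1). Velocity error constant K_v = lim_{s→0} s·G_c(s)P(s) = 4.68·2.2/2.1 = 4.903.
Steady-state error to a unit ramp: e_ss = 1/K_v = 0.204.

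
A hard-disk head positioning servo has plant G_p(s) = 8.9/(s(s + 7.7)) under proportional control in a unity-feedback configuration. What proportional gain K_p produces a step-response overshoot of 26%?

K_p = 10.7

From %OS = 100·exp(−πζ/√(1−ζ²)) = 26%, ζ = −ln(0.26)/√(π²+ln²(0.26)) = 0.3941.
Characteristic equation s² + 7.7s + 8.9K_p = 0 gives ζ = 7.7/(2√(8.9K_p)).
Setting ζ = 0.3941: √(8.9K_p) = 7.7/(2·0.3941) = 9.769, so K_p = 95.44/8.9 = 10.7.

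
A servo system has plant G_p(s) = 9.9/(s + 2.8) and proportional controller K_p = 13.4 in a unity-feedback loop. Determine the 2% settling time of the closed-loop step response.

Closed-loop transfer function: T(s) = K_p·G_p(s)/(1 + K_p·G_p(s)) = 132.7/(s + 2.8 + 132.7) = 132.7/(s + 135.5).
Time constant τ = 1/135.5 = 0.007382 s, so the 2% settling time is about 4τ = 0.0295 s.

T_s ≈ 0.0295 s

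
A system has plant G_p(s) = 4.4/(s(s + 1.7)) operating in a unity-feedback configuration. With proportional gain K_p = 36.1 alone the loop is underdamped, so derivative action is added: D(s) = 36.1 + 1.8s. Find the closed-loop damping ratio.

Forward path: (36.1 + 1.8s)·4.4/(s(s+1.7)). The closed-loop characteristic equation is s² + (1.7 + 4.4·1.8)s + 4.4·36.1 = 0.
That is s² + 9.62s + 158.8 = 0, so ω_n = 12.6 rad/s and ζ = 9.62/(2·12.6) = 0.3816.

ζ = 0.382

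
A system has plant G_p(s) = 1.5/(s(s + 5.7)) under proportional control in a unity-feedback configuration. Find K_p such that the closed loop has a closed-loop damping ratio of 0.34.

Closed-loop characteristic equation: s² + 5.7s + K_p·1.5 = 0.
So ω_n = √(1.5K_p) and 2ζω_n = 5.7, giving ζ = 5.7/(2√(1.5K_p)).
Setting ζ = 0.34: √(1.5K_p) = 5.7/(2·0.34) = 8.382, so K_p = 70.26/1.5 = 46.8.

K_p = 46.8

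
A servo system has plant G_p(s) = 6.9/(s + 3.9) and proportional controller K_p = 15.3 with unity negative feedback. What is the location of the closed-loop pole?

s = -109.5

Closed-loop transfer function: T(s) = K_p·G_p(s)/(1 + K_p·G_p(s)) = 105.6/(s + 3.9 + 105.6) = 105.6/(s + 109.5).
The closed-loop pole is at s = −109.5.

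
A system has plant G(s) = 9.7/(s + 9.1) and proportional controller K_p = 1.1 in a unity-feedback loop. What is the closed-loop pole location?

Closed-loop transfer function: T(s) = K_p·G(s)/(1 + K_p·G(s)) = 10.67/(s + 9.1 + 10.67) = 10.67/(s + 19.77).
The closed-loop pole is at s = −19.77.

s = -19.77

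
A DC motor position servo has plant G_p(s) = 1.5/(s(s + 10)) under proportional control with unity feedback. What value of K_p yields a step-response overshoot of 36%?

From %OS = 100·exp(−πζ/√(1−ζ²)) = 36%, ζ = −ln(0.36)/√(π²+ln²(0.36)) = 0.3093.
Characteristic equation s² + 10s + 1.5K_p = 0 gives ζ = 10/(2√(1.5K_p)).
Setting ζ = 0.3093: √(1.5K_p) = 10/(2·0.3093) = 16.17, so K_p = 261.4/1.5 = 174.

K_p = 174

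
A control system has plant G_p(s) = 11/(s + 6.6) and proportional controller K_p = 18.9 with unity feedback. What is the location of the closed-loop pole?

s = -214.5

Closed-loop transfer function: T(s) = K_p·G_p(s)/(1 + K_p·G_p(s)) = 207.9/(s + 6.6 + 207.9) = 207.9/(s + 214.5).
The closed-loop pole is at s = −214.5.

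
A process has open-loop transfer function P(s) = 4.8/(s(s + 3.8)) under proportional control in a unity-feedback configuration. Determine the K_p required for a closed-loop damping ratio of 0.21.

K_p = 17.1

Closed-loop characteristic equation: s² + 3.8s + K_p·4.8 = 0.
So ω_n = √(4.8K_p) and 2ζω_n = 3.8, giving ζ = 3.8/(2√(4.8K_p)).
Setting ζ = 0.21: √(4.8K_p) = 3.8/(2·0.21) = 9.048, so K_p = 81.86/4.8 = 17.1.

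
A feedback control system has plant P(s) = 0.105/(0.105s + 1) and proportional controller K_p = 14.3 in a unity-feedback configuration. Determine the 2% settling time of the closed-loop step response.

Closed loop: T(s) = K_p·P/(1+K_p·P) = 1.502/(0.105s + 1 + 1.502), with pole at s = −(1 + 1.502)/0.105 = −23.82.
τ = 1/23.82 = 0.04197 s, so 2% settling time ≈ 4τ = 0.168 s.

T_s ≈ 0.168 s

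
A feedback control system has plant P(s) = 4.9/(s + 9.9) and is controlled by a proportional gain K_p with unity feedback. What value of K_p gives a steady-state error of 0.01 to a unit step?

For a type-0 loop with proportional control, e_ss = 1/(1 + K_p·P(0)).
P(0) = 0.4949. Require 1/(1 + K_p·0.4949) = 0.01, so 1 + 0.4949·K_p = 100.
K_p = (100 − 1)/0.4949 = 200.

K_p = 200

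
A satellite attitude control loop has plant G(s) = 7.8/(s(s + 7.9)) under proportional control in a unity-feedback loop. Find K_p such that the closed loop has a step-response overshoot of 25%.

From %OS = 100·exp(−πζ/√(1−ζ²)) = 25%, ζ = −ln(0.25)/√(π²+ln²(0.25)) = 0.4037.
Characteristic equation s² + 7.9s + 7.8K_p = 0 gives ζ = 7.9/(2√(7.8K_p)).
Setting ζ = 0.4037: √(7.8K_p) = 7.9/(2·0.4037) = 9.784, so K_p = 95.73/7.8 = 12.3.

K_p = 12.3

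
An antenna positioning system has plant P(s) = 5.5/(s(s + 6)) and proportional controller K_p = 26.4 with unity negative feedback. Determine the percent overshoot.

44.6%

From 1 + K_pP(s) = 0: s² + 6s + 145.2 = 0 ⇒ ω_n = 12.05, ζ = 0.249.
%OS = 100·exp(−πζ/√(1−ζ²)) = 100·exp(−π·0.249/√0.938) = 44.6%.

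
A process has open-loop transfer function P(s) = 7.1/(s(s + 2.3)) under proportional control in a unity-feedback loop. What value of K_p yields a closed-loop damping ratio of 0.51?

Closed-loop characteristic equation: s² + 2.3s + K_p·7.1 = 0.
So ω_n = √(7.1K_p) and 2ζω_n = 2.3, giving ζ = 2.3/(2√(7.1K_p)).
Setting ζ = 0.51: √(7.1K_p) = 2.3/(2·0.51) = 2.255, so K_p = 5.085/7.1 = 0.716.

K_p = 0.716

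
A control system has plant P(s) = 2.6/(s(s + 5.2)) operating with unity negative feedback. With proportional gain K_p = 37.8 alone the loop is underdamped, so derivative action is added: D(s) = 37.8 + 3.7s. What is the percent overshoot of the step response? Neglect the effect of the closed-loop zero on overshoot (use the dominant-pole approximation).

2.92%

Forward path: (37.8 + 3.7s)·2.6/(s(s+5.2)). The closed-loop characteristic equation is s² + (5.2 + 2.6·3.7)s + 2.6·37.8 = 0.
That is s² + 14.82s + 98.28 = 0, so ω_n = 9.914 rad/s and ζ = 14.82/(2·9.914) = 0.7475.
%OS = 100·exp(−πζ/√(1−ζ²)) = 2.92%.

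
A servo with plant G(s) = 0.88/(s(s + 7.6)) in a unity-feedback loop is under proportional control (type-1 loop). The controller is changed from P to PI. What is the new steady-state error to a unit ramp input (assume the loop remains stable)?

0

The integrator raises the loop to type 2, so K_v → ∞ and e_ss to a ramp is zero.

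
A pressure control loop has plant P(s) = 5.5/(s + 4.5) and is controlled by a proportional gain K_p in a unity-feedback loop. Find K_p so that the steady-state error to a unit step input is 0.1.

K_p = 7.36

Steady-state error for a unit step on this type-0 loop is 1/(1 + K_p·P(0)).
P(0) = 1.222. Require 1/(1 + K_p·1.222) = 0.1, so 1 + 1.222·K_p = 10.
K_p = (10 − 1)/1.222 = 7.36.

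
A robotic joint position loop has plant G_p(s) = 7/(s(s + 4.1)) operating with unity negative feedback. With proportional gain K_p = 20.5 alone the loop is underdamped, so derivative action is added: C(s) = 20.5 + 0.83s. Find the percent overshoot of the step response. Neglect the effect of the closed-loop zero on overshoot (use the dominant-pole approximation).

24%

Forward path: (20.5 + 0.83s)·7/(s(s+4.1)). The closed-loop characteristic equation is s² + (4.1 + 7·0.83)s + 7·20.5 = 0.
That is s² + 9.91s + 143.5 = 0, so ω_n = 11.98 rad/s and ζ = 9.91/(2·11.98) = 0.4136.
%OS = 100·exp(−πζ/√(1−ζ²)) = 24%.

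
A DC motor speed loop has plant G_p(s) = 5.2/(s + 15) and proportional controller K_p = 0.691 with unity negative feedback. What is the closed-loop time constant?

τ = 0.0538 s

Closed-loop transfer function: T(s) = K_p·G_p(s)/(1 + K_p·G_p(s)) = 3.593/(s + 15 + 3.593) = 3.593/(s + 18.59).
Time constant τ = 1/18.59 = 0.0538 s.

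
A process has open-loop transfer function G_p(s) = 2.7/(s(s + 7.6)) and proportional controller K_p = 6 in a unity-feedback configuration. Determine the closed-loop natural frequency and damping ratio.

1 + K_p·G_p(s) = 0 gives s² + 7.6s + 16.2 = 0.
So ω_n² = 16.2 ⇒ ω_n = 4.025 rad/s, and ζ = 7.6/(2ω_n) = 0.944.

ω_n = 4.02 rad/s, ζ = 0.944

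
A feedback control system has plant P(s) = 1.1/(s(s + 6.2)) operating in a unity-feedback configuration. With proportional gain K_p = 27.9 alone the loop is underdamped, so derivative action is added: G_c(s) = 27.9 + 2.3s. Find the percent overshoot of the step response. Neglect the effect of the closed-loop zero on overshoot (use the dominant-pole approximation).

1.8%

Forward path: (27.9 + 2.3s)·1.1/(s(s+6.2)). The closed-loop characteristic equation is s² + (6.2 + 1.1·2.3)s + 1.1·27.9 = 0.
That is s² + 8.73s + 30.69 = 0, so ω_n = 5.54 rad/s and ζ = 8.73/(2·5.54) = 0.7879.
%OS = 100·exp(−πζ/√(1−ζ²)) = 1.8%.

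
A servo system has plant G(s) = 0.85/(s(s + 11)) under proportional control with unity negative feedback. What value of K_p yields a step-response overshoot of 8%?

From %OS = 100·exp(−πζ/√(1−ζ²)) = 8%, ζ = −ln(0.08)/√(π²+ln²(0.08)) = 0.6266.
Characteristic equation s² + 11s + 0.85K_p = 0 gives ζ = 11/(2√(0.85K_p)).
Setting ζ = 0.6266: √(0.85K_p) = 11/(2·0.6266) = 8.778, so K_p = 77.05/0.85 = 90.6.

K_p = 90.6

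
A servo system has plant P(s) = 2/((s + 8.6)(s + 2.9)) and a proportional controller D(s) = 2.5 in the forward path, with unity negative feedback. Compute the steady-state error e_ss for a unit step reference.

0.833

The loop is type 0. Static position error constant K_pos = D(0)·P(0) = 2.5·0.08019 = 0.2005.
Steady-state error to a unit step: e_ss = 1/(1+K_pos) = 1/1.2 = 0.833.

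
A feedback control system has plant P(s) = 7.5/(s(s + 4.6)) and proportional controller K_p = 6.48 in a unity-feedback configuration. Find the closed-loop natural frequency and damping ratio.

ω_n = 6.97 rad/s, ζ = 0.33

With unity feedback the closed-loop characteristic equation is s² + 4.6s + 6.48·7.5 = s² + 4.6s + 48.6 = 0.
So ω_n² = 48.6 ⇒ ω_n = 6.971 rad/s, and ζ = 4.6/(2ω_n) = 0.33.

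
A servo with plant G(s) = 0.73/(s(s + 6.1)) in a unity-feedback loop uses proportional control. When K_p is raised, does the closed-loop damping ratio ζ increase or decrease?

decrease

ζ = 6.1/(2√(0.73K_p)); increasing K_p raises the denominator, so ζ falls.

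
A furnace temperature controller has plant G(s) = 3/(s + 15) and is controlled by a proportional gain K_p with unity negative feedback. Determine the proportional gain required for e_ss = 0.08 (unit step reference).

For a type-0 loop with proportional control, e_ss = 1/(1 + K_p·G(0)).
G(0) = 0.2. Require 1/(1 + K_p·0.2) = 0.08, so 1 + 0.2·K_p = 12.5.
K_p = (12.5 − 1)/0.2 = 57.5.

K_p = 57.5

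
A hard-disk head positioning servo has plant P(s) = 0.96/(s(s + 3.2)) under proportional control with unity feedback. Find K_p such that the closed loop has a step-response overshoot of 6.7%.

K_p = 6.27

From %OS = 100·exp(−πζ/√(1−ζ²)) = 6.7%, ζ = −ln(0.067)/√(π²+ln²(0.067)) = 0.6522.
Characteristic equation s² + 3.2s + 0.96K_p = 0 gives ζ = 3.2/(2√(0.96K_p)).
Setting ζ = 0.6522: √(0.96K_p) = 3.2/(2·0.6522) = 2.453, so K_p = 6.018/0.96 = 6.27.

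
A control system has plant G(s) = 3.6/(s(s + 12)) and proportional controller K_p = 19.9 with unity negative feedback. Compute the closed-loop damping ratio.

With unity feedback the closed-loop characteristic equation is s² + 12s + 19.9·3.6 = s² + 12s + 71.64 = 0.
So ω_n² = 71.64 ⇒ ω_n = 8.464 rad/s, and ζ = 12/(2ω_n) = 0.709.

ζ = 0.709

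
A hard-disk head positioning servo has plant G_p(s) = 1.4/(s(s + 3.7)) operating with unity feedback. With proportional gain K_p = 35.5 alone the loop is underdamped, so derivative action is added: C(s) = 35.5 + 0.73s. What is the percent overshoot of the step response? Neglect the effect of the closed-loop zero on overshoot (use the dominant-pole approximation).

Forward path: (35.5 + 0.73s)·1.4/(s(s+3.7)). The closed-loop characteristic equation is s² + (3.7 + 1.4·0.73)s + 1.4·35.5 = 0.
That is s² + 4.722s + 49.7 = 0, so ω_n = 7.05 rad/s and ζ = 4.722/(2·7.05) = 0.3349.
%OS = 100·exp(−πζ/√(1−ζ²)) = 32.7%.

32.7%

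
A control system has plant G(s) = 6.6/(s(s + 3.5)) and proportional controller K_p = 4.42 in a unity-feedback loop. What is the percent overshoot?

34.1%

Closed-loop characteristic equation: s² + 3.5s + 29.17 = 0, so ω_n = 5.401 rad/s and ζ = 3.5/(2·5.401) = 0.324.
%OS = 100·exp(−πζ/√(1−ζ²)) = 100·exp(−π·0.324/√0.895) = 34.1%.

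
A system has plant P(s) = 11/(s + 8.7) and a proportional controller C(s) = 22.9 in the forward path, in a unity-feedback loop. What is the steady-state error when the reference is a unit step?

0.0334

The loop is type 0. Static position error constant K_pos = C(0)·P(0) = 22.9·1.264 = 28.95.
Steady-state error to a unit step: e_ss = 1/(1+K_pos) = 1/29.95 = 0.0334.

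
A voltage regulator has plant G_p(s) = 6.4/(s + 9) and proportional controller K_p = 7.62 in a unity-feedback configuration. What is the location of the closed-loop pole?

s = -57.77

Closed-loop transfer function: T(s) = K_p·G_p(s)/(1 + K_p·G_p(s)) = 48.77/(s + 9 + 48.77) = 48.77/(s + 57.77).
The closed-loop pole is at s = −57.77.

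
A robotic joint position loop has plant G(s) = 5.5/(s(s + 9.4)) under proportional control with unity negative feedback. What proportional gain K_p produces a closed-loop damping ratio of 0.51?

Closed-loop characteristic equation: s² + 9.4s + K_p·5.5 = 0.
So ω_n = √(5.5K_p) and 2ζω_n = 9.4, giving ζ = 9.4/(2√(5.5K_p)).
Setting ζ = 0.51: √(5.5K_p) = 9.4/(2·0.51) = 9.216, so K_p = 84.93/5.5 = 15.4.

K_p = 15.4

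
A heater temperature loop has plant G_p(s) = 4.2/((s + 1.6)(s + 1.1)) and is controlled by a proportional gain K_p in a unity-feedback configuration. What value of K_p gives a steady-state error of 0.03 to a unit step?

Steady-state error for a unit step on this type-0 loop is 1/(1 + K_p·G_p(0)).
G_p(0) = 2.386. Require 1/(1 + K_p·2.386) = 0.03, so 1 + 2.386·K_p = 33.33.
K_p = (33.33 − 1)/2.386 = 13.5.

K_p = 13.5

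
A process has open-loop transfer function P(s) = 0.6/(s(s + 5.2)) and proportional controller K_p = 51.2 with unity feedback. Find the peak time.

Closed-loop characteristic equation: s² + 5.2s + 30.72 = 0, so ω_n = 5.543 rad/s and ζ = 5.2/(2·5.543) = 0.4691.
Damped frequency ω_d = ω_n√(1−ζ²) = 4.895 rad/s, so peak time T_p = π/ω_d = 0.642 s.

T_p = 0.642 s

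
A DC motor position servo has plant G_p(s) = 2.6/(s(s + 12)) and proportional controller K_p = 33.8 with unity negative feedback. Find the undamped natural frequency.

ω_n = 9.37 rad/s

With unity feedback the closed-loop characteristic equation is s² + 12s + 33.8·2.6 = s² + 12s + 87.88 = 0.
So ω_n² = 87.88 ⇒ ω_n = 9.374 rad/s, and ζ = 12/(2ω_n) = 0.64.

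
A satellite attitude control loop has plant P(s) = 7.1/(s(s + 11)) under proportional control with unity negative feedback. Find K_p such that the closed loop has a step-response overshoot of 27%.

K_p = 28.8

From %OS = 100·exp(−πζ/√(1−ζ²)) = 27%, ζ = −ln(0.27)/√(π²+ln²(0.27)) = 0.3847.
Characteristic equation s² + 11s + 7.1K_p = 0 gives ζ = 11/(2√(7.1K_p)).
Setting ζ = 0.3847: √(7.1K_p) = 11/(2·0.3847) = 14.3, so K_p = 204.4/7.1 = 28.8.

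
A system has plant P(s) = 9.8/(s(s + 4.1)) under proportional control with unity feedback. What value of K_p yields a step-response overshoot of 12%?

K_p = 1.37

From %OS = 100·exp(−πζ/√(1−ζ²)) = 12%, ζ = −ln(0.12)/√(π²+ln²(0.12)) = 0.5594.
Characteristic equation s² + 4.1s + 9.8K_p = 0 gives ζ = 4.1/(2√(9.8K_p)).
Setting ζ = 0.5594: √(9.8K_p) = 4.1/(2·0.5594) = 3.665, so K_p = 13.43/9.8 = 1.37.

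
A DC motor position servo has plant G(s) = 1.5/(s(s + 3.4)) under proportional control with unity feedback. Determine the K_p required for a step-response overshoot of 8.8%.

K_p = 5.15

From %OS = 100·exp(−πζ/√(1−ζ²)) = 8.8%, ζ = −ln(0.088)/√(π²+ln²(0.088)) = 0.6119.
Characteristic equation s² + 3.4s + 1.5K_p = 0 gives ζ = 3.4/(2√(1.5K_p)).
Setting ζ = 0.6119: √(1.5K_p) = 3.4/(2·0.6119) = 2.778, so K_p = 7.719/1.5 = 5.15.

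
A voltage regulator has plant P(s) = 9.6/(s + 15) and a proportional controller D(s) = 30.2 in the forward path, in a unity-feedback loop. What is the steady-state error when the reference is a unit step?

0.0492

The loop is type 0. Static position error constant K_pos = D(0)·P(0) = 30.2·0.64 = 19.33.
Steady-state error to a unit step: e_ss = 1/(1+K_pos) = 1/20.33 = 0.0492.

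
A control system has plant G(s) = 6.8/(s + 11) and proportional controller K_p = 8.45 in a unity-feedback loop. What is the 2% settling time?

Closed-loop transfer function: T(s) = K_p·G(s)/(1 + K_p·G(s)) = 57.46/(s + 11 + 57.46) = 57.46/(s + 68.46).
Time constant τ = 1/68.46 = 0.01461 s, so the 2% settling time is about 4τ = 0.0584 s.

T_s ≈ 0.0584 s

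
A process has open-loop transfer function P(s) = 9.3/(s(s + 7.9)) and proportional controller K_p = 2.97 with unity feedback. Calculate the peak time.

T_p = 0.906 s

Closed-loop characteristic equation: s² + 7.9s + 27.62 = 0, so ω_n = 5.256 rad/s and ζ = 7.9/(2·5.256) = 0.7516.
Damped frequency ω_d = ω_n√(1−ζ²) = 3.467 rad/s, so peak time T_p = π/ω_d = 0.906 s.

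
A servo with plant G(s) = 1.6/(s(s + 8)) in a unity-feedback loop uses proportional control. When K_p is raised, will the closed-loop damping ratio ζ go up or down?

decrease

ζ = 8/(2√(1.6K_p)); increasing K_p raises the denominator, so ζ falls.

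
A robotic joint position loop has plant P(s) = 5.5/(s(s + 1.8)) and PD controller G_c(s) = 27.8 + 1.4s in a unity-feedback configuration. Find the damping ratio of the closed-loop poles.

Forward path: (27.8 + 1.4s)·5.5/(s(s+1.8)). The closed-loop characteristic equation is s² + (1.8 + 5.5·1.4)s + 5.5·27.8 = 0.
That is s² + 9.5s + 152.9 = 0, so ω_n = 12.37 rad/s and ζ = 9.5/(2·12.37) = 0.3841.

ζ = 0.384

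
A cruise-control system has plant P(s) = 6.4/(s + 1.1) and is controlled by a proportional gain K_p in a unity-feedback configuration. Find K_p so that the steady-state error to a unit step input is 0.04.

Steady-state error for a unit step on this type-0 loop is 1/(1 + K_p·P(0)).
P(0) = 5.818. Require 1/(1 + K_p·5.818) = 0.04, so 1 + 5.818·K_p = 25.
K_p = (25 − 1)/5.818 = 4.12.

K_p = 4.12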